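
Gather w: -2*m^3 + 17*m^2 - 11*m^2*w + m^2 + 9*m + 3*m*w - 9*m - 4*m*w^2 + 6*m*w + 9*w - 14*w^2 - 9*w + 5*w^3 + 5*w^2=-2*m^3 + 18*m^2 + 5*w^3 + w^2*(-4*m - 9) + w*(-11*m^2 + 9*m)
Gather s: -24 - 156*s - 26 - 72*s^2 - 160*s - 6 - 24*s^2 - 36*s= -96*s^2 - 352*s - 56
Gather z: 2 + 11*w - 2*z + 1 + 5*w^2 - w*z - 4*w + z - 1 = 5*w^2 + 7*w + z*(-w - 1) + 2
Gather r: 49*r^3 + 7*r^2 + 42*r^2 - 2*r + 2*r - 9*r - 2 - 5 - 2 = 49*r^3 + 49*r^2 - 9*r - 9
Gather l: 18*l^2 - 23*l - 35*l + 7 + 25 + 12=18*l^2 - 58*l + 44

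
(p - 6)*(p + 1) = p^2 - 5*p - 6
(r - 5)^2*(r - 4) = r^3 - 14*r^2 + 65*r - 100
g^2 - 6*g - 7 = (g - 7)*(g + 1)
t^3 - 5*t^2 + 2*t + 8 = (t - 4)*(t - 2)*(t + 1)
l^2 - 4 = (l - 2)*(l + 2)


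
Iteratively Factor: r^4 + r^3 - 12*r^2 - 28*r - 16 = (r + 1)*(r^3 - 12*r - 16) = (r + 1)*(r + 2)*(r^2 - 2*r - 8) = (r - 4)*(r + 1)*(r + 2)*(r + 2)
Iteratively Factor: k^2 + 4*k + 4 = (k + 2)*(k + 2)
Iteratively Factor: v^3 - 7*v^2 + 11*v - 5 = (v - 1)*(v^2 - 6*v + 5) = (v - 1)^2*(v - 5)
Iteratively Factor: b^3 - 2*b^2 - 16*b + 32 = (b - 4)*(b^2 + 2*b - 8) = (b - 4)*(b + 4)*(b - 2)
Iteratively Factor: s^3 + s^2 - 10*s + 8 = (s - 2)*(s^2 + 3*s - 4) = (s - 2)*(s + 4)*(s - 1)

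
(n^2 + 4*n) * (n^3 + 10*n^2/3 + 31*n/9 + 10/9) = n^5 + 22*n^4/3 + 151*n^3/9 + 134*n^2/9 + 40*n/9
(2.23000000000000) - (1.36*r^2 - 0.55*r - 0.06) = -1.36*r^2 + 0.55*r + 2.29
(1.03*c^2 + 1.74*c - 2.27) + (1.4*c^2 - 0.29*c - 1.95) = 2.43*c^2 + 1.45*c - 4.22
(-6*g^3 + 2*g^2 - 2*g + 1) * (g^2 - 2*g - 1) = -6*g^5 + 14*g^4 + 3*g^2 - 1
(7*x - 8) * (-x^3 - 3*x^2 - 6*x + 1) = -7*x^4 - 13*x^3 - 18*x^2 + 55*x - 8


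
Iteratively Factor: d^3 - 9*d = (d)*(d^2 - 9) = d*(d + 3)*(d - 3)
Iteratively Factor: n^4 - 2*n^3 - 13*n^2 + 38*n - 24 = (n + 4)*(n^3 - 6*n^2 + 11*n - 6) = (n - 3)*(n + 4)*(n^2 - 3*n + 2) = (n - 3)*(n - 2)*(n + 4)*(n - 1)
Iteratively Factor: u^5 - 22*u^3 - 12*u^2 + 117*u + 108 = (u + 3)*(u^4 - 3*u^3 - 13*u^2 + 27*u + 36) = (u - 3)*(u + 3)*(u^3 - 13*u - 12) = (u - 3)*(u + 3)^2*(u^2 - 3*u - 4) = (u - 3)*(u + 1)*(u + 3)^2*(u - 4)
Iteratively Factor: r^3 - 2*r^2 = (r)*(r^2 - 2*r) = r^2*(r - 2)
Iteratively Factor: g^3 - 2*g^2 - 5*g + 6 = (g + 2)*(g^2 - 4*g + 3) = (g - 3)*(g + 2)*(g - 1)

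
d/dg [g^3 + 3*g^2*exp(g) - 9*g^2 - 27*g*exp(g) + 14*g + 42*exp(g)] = 3*g^2*exp(g) + 3*g^2 - 21*g*exp(g) - 18*g + 15*exp(g) + 14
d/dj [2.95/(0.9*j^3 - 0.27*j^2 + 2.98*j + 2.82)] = (-7.965*j^2 + 1.593*j - 8.791)/(0.9*j^3 - 0.27*j^2 + 2.98*j + 2.82)^2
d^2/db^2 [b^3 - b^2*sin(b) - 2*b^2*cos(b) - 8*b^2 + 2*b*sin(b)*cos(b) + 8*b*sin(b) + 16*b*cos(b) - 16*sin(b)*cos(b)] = b^2*sin(b) + 2*b^2*cos(b) - 4*b*sin(2*b) - 20*b*cos(b) + 6*b - 34*sin(b) + 32*sin(2*b) + 12*cos(b) + 4*cos(2*b) - 16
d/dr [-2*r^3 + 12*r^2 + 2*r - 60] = -6*r^2 + 24*r + 2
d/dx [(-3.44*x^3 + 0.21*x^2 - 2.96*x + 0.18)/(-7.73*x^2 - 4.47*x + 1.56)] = (26.5912*x^4 + 30.7536*x^3 - 39.9187*x^2 + 3.438*x - 3.813)/(59.7529*x^4 + 69.1062*x^3 - 4.1367*x^2 - 13.9464*x + 2.4336)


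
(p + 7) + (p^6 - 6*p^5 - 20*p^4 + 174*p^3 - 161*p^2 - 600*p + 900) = p^6 - 6*p^5 - 20*p^4 + 174*p^3 - 161*p^2 - 599*p + 907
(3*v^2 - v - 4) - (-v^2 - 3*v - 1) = 4*v^2 + 2*v - 3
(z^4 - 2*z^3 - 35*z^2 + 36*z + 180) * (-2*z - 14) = -2*z^5 - 10*z^4 + 98*z^3 + 418*z^2 - 864*z - 2520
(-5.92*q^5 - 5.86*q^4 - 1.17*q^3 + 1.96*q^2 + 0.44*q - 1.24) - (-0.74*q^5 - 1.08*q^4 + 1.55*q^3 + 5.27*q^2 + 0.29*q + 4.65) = -5.18*q^5 - 4.78*q^4 - 2.72*q^3 - 3.31*q^2 + 0.15*q - 5.89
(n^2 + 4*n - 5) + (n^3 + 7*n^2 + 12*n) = n^3 + 8*n^2 + 16*n - 5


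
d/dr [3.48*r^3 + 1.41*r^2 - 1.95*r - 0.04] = 10.44*r^2 + 2.82*r - 1.95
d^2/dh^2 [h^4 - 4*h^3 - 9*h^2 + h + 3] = 12*h^2 - 24*h - 18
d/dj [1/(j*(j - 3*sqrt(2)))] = (-2*j + 3*sqrt(2))/(j^2*(j^2 - 6*sqrt(2)*j + 18))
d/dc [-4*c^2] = -8*c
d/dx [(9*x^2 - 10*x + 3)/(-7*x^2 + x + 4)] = (-61*x^2 + 114*x - 43)/(49*x^4 - 14*x^3 - 55*x^2 + 8*x + 16)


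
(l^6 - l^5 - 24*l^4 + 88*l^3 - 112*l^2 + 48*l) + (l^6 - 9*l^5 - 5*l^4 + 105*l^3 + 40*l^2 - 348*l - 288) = 2*l^6 - 10*l^5 - 29*l^4 + 193*l^3 - 72*l^2 - 300*l - 288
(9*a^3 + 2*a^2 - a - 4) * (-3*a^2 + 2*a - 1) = -27*a^5 + 12*a^4 - 2*a^3 + 8*a^2 - 7*a + 4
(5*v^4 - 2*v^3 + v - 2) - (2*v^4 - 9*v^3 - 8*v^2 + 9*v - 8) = 3*v^4 + 7*v^3 + 8*v^2 - 8*v + 6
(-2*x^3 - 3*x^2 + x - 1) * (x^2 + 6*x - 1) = -2*x^5 - 15*x^4 - 15*x^3 + 8*x^2 - 7*x + 1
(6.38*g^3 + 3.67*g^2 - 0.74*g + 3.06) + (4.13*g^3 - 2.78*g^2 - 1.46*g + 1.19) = 10.51*g^3 + 0.89*g^2 - 2.2*g + 4.25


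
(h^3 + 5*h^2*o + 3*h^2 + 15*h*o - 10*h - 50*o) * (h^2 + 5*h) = h^5 + 5*h^4*o + 8*h^4 + 40*h^3*o + 5*h^3 + 25*h^2*o - 50*h^2 - 250*h*o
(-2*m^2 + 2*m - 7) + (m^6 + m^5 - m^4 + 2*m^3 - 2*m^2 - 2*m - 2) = m^6 + m^5 - m^4 + 2*m^3 - 4*m^2 - 9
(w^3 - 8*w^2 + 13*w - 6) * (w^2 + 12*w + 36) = w^5 + 4*w^4 - 47*w^3 - 138*w^2 + 396*w - 216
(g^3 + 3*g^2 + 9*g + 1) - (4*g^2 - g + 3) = g^3 - g^2 + 10*g - 2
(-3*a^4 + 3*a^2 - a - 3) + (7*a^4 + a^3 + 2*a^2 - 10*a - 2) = 4*a^4 + a^3 + 5*a^2 - 11*a - 5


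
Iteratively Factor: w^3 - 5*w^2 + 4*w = (w - 4)*(w^2 - w) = (w - 4)*(w - 1)*(w)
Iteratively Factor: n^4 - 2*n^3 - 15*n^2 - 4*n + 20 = (n - 5)*(n^3 + 3*n^2 - 4) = (n - 5)*(n + 2)*(n^2 + n - 2) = (n - 5)*(n + 2)^2*(n - 1)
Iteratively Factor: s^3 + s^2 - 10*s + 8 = (s - 1)*(s^2 + 2*s - 8) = (s - 1)*(s + 4)*(s - 2)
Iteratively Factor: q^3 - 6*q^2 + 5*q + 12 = (q - 3)*(q^2 - 3*q - 4) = (q - 3)*(q + 1)*(q - 4)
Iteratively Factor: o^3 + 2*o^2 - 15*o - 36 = (o - 4)*(o^2 + 6*o + 9) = (o - 4)*(o + 3)*(o + 3)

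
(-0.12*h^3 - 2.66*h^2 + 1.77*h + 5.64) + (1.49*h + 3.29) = -0.12*h^3 - 2.66*h^2 + 3.26*h + 8.93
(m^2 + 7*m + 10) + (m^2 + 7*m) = 2*m^2 + 14*m + 10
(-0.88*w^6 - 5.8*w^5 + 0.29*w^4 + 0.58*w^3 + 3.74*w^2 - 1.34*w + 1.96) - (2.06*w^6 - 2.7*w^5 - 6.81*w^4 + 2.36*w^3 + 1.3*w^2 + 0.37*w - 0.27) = -2.94*w^6 - 3.1*w^5 + 7.1*w^4 - 1.78*w^3 + 2.44*w^2 - 1.71*w + 2.23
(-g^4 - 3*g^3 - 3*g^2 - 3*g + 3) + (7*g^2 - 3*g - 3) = -g^4 - 3*g^3 + 4*g^2 - 6*g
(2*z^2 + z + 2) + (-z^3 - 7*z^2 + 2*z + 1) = -z^3 - 5*z^2 + 3*z + 3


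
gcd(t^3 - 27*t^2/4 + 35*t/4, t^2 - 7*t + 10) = t - 5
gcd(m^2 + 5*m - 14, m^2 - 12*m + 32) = 1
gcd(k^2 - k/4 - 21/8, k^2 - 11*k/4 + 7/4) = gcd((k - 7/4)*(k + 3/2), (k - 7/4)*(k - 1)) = k - 7/4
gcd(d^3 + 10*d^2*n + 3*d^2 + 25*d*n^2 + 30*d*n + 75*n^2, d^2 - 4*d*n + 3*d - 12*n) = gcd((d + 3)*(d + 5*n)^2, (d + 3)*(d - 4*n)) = d + 3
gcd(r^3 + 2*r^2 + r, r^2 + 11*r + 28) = 1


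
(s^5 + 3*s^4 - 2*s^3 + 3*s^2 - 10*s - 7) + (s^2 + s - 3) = s^5 + 3*s^4 - 2*s^3 + 4*s^2 - 9*s - 10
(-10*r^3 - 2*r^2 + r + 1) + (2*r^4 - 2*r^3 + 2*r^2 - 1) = 2*r^4 - 12*r^3 + r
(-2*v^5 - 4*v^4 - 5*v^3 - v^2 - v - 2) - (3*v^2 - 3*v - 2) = -2*v^5 - 4*v^4 - 5*v^3 - 4*v^2 + 2*v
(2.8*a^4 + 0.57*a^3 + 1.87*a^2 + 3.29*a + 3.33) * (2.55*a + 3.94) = 7.14*a^5 + 12.4855*a^4 + 7.0143*a^3 + 15.7573*a^2 + 21.4541*a + 13.1202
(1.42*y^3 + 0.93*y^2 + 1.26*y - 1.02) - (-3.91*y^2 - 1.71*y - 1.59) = 1.42*y^3 + 4.84*y^2 + 2.97*y + 0.57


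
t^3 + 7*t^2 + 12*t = t*(t + 3)*(t + 4)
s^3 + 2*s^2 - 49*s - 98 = (s - 7)*(s + 2)*(s + 7)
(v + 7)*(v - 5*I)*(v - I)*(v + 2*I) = v^4 + 7*v^3 - 4*I*v^3 + 7*v^2 - 28*I*v^2 + 49*v - 10*I*v - 70*I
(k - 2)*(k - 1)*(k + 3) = k^3 - 7*k + 6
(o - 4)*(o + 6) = o^2 + 2*o - 24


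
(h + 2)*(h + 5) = h^2 + 7*h + 10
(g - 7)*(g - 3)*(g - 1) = g^3 - 11*g^2 + 31*g - 21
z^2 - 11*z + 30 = (z - 6)*(z - 5)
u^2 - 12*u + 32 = (u - 8)*(u - 4)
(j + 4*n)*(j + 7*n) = j^2 + 11*j*n + 28*n^2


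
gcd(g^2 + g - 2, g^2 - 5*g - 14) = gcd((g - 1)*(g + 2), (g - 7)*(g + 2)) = g + 2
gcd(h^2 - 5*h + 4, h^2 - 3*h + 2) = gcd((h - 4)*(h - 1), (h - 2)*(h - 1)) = h - 1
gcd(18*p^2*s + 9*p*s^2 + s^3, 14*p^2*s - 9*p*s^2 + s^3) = s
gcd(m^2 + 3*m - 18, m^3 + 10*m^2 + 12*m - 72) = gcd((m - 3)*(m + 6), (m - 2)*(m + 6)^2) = m + 6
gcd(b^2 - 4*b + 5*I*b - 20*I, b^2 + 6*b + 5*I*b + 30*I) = b + 5*I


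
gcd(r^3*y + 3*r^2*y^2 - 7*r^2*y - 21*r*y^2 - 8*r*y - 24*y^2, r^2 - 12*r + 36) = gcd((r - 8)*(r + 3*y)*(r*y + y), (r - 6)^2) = 1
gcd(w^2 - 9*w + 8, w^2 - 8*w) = w - 8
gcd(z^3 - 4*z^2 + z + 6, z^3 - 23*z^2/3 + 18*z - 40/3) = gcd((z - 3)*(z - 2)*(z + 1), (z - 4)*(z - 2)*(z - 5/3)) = z - 2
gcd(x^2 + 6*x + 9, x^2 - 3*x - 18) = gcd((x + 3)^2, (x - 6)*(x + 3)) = x + 3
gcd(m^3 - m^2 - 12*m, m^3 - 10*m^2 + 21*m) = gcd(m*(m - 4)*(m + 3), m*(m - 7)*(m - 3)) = m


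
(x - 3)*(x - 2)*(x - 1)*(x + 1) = x^4 - 5*x^3 + 5*x^2 + 5*x - 6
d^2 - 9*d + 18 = (d - 6)*(d - 3)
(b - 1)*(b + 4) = b^2 + 3*b - 4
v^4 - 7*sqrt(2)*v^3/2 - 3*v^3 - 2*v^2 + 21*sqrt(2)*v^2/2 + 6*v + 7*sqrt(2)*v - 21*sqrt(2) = (v - 3)*(v - 7*sqrt(2)/2)*(v - sqrt(2))*(v + sqrt(2))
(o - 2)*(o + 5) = o^2 + 3*o - 10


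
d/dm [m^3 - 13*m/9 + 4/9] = 3*m^2 - 13/9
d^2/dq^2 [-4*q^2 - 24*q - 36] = -8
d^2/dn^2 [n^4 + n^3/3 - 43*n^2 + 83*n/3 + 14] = 12*n^2 + 2*n - 86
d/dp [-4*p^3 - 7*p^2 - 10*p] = -12*p^2 - 14*p - 10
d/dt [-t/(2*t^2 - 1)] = (2*t^2 + 1)/(2*t^2 - 1)^2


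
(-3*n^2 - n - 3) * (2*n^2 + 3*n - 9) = -6*n^4 - 11*n^3 + 18*n^2 + 27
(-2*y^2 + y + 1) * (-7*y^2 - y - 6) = 14*y^4 - 5*y^3 + 4*y^2 - 7*y - 6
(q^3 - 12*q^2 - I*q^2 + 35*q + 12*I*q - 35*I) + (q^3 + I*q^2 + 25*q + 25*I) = 2*q^3 - 12*q^2 + 60*q + 12*I*q - 10*I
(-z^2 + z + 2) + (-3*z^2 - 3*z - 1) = -4*z^2 - 2*z + 1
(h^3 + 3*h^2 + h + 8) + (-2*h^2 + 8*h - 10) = h^3 + h^2 + 9*h - 2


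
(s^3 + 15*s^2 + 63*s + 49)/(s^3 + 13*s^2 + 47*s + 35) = (s + 7)/(s + 5)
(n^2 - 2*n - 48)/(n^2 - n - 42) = (n - 8)/(n - 7)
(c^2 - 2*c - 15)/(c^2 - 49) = (c^2 - 2*c - 15)/(c^2 - 49)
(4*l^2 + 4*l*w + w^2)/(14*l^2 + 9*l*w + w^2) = (2*l + w)/(7*l + w)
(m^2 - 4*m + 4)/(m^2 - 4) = (m - 2)/(m + 2)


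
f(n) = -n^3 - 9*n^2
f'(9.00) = -405.00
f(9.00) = -1458.00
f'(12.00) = -648.00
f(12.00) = -3024.00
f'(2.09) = -50.72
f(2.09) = -48.44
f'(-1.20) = 17.28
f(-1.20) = -11.23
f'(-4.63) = 19.03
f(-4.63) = -93.68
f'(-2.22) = 25.17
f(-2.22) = -33.41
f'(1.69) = -38.99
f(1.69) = -30.53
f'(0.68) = -13.63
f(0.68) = -4.48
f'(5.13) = -171.29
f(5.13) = -371.86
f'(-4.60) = 19.32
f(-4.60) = -93.10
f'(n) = -3*n^2 - 18*n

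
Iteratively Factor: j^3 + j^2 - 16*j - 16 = (j - 4)*(j^2 + 5*j + 4) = (j - 4)*(j + 4)*(j + 1)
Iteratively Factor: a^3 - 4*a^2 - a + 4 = (a - 4)*(a^2 - 1) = (a - 4)*(a - 1)*(a + 1)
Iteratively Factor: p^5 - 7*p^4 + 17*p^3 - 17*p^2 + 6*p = (p - 2)*(p^4 - 5*p^3 + 7*p^2 - 3*p) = (p - 2)*(p - 1)*(p^3 - 4*p^2 + 3*p) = (p - 3)*(p - 2)*(p - 1)*(p^2 - p) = p*(p - 3)*(p - 2)*(p - 1)*(p - 1)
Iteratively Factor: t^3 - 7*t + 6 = (t - 2)*(t^2 + 2*t - 3) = (t - 2)*(t - 1)*(t + 3)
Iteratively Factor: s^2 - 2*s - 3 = (s + 1)*(s - 3)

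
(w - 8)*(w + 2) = w^2 - 6*w - 16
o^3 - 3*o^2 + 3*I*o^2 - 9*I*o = o*(o - 3)*(o + 3*I)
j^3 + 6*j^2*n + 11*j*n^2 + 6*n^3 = (j + n)*(j + 2*n)*(j + 3*n)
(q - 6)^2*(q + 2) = q^3 - 10*q^2 + 12*q + 72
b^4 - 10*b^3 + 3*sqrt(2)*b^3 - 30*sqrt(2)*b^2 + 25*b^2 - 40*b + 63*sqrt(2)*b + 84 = (b - 7)*(b - 3)*(b + sqrt(2))*(b + 2*sqrt(2))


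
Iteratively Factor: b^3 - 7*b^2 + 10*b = (b - 2)*(b^2 - 5*b) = b*(b - 2)*(b - 5)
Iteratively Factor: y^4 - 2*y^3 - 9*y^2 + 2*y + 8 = (y + 2)*(y^3 - 4*y^2 - y + 4) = (y - 1)*(y + 2)*(y^2 - 3*y - 4) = (y - 1)*(y + 1)*(y + 2)*(y - 4)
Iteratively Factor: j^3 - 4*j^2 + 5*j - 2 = (j - 1)*(j^2 - 3*j + 2) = (j - 2)*(j - 1)*(j - 1)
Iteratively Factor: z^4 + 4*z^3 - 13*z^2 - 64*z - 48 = (z - 4)*(z^3 + 8*z^2 + 19*z + 12) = (z - 4)*(z + 3)*(z^2 + 5*z + 4) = (z - 4)*(z + 3)*(z + 4)*(z + 1)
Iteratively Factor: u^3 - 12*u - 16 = (u + 2)*(u^2 - 2*u - 8) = (u + 2)^2*(u - 4)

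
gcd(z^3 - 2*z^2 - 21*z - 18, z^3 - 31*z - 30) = z^2 - 5*z - 6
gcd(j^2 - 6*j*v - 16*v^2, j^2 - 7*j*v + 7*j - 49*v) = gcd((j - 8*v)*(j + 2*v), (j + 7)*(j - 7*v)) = 1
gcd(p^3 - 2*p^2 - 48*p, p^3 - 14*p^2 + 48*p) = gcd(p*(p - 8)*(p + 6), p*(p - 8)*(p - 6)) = p^2 - 8*p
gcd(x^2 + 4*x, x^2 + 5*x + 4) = x + 4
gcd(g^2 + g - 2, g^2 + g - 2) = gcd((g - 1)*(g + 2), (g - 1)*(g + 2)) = g^2 + g - 2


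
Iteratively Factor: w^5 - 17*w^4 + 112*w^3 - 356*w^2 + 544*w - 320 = (w - 4)*(w^4 - 13*w^3 + 60*w^2 - 116*w + 80) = (w - 4)*(w - 2)*(w^3 - 11*w^2 + 38*w - 40) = (w - 4)*(w - 2)^2*(w^2 - 9*w + 20) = (w - 4)^2*(w - 2)^2*(w - 5)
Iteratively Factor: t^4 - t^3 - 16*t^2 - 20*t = (t - 5)*(t^3 + 4*t^2 + 4*t) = (t - 5)*(t + 2)*(t^2 + 2*t) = t*(t - 5)*(t + 2)*(t + 2)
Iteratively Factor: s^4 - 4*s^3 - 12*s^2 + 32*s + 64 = (s - 4)*(s^3 - 12*s - 16) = (s - 4)*(s + 2)*(s^2 - 2*s - 8) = (s - 4)^2*(s + 2)*(s + 2)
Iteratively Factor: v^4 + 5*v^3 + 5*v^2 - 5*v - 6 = (v + 2)*(v^3 + 3*v^2 - v - 3) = (v - 1)*(v + 2)*(v^2 + 4*v + 3) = (v - 1)*(v + 2)*(v + 3)*(v + 1)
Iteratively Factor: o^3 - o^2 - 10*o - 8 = (o + 1)*(o^2 - 2*o - 8) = (o - 4)*(o + 1)*(o + 2)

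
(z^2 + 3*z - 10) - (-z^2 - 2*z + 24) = 2*z^2 + 5*z - 34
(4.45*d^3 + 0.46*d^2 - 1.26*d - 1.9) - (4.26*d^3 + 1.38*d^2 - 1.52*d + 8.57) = 0.19*d^3 - 0.92*d^2 + 0.26*d - 10.47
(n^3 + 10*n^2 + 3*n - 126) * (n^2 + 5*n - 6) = n^5 + 15*n^4 + 47*n^3 - 171*n^2 - 648*n + 756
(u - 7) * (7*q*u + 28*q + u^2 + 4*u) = 7*q*u^2 - 21*q*u - 196*q + u^3 - 3*u^2 - 28*u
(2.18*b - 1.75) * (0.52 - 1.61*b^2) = -3.5098*b^3 + 2.8175*b^2 + 1.1336*b - 0.91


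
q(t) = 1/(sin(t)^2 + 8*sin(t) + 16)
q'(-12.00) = -0.02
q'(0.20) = -0.03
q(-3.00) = 0.07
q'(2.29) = 0.01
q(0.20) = 0.06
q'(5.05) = -0.02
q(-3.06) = 0.07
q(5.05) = 0.11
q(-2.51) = 0.09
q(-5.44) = 0.04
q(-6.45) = 0.07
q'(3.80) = 0.04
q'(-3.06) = 0.03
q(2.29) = 0.04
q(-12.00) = 0.05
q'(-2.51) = 0.04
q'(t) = (-2*sin(t)*cos(t) - 8*cos(t))/(sin(t)^2 + 8*sin(t) + 16)^2 = -2*cos(t)/(sin(t) + 4)^3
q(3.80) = 0.09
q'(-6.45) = -0.03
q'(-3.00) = 0.03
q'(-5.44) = -0.01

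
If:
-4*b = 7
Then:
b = -7/4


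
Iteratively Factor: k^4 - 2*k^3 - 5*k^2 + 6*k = (k - 3)*(k^3 + k^2 - 2*k) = (k - 3)*(k + 2)*(k^2 - k) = (k - 3)*(k - 1)*(k + 2)*(k)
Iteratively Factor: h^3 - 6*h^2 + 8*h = (h - 4)*(h^2 - 2*h) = (h - 4)*(h - 2)*(h)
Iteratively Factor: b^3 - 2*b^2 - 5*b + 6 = (b - 3)*(b^2 + b - 2) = (b - 3)*(b + 2)*(b - 1)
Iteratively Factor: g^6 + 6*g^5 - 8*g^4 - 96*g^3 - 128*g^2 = (g - 4)*(g^5 + 10*g^4 + 32*g^3 + 32*g^2) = (g - 4)*(g + 4)*(g^4 + 6*g^3 + 8*g^2) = g*(g - 4)*(g + 4)*(g^3 + 6*g^2 + 8*g) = g*(g - 4)*(g + 4)^2*(g^2 + 2*g) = g^2*(g - 4)*(g + 4)^2*(g + 2)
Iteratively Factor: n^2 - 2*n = (n)*(n - 2)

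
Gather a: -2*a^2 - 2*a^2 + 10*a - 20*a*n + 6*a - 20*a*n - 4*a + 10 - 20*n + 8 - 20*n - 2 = -4*a^2 + a*(12 - 40*n) - 40*n + 16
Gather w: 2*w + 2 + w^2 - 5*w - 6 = w^2 - 3*w - 4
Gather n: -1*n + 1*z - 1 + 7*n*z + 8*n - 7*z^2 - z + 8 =n*(7*z + 7) - 7*z^2 + 7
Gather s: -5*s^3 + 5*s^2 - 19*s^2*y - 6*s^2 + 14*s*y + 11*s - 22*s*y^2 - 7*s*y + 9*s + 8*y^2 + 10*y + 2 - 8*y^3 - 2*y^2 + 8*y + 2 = -5*s^3 + s^2*(-19*y - 1) + s*(-22*y^2 + 7*y + 20) - 8*y^3 + 6*y^2 + 18*y + 4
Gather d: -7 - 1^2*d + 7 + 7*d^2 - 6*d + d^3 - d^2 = d^3 + 6*d^2 - 7*d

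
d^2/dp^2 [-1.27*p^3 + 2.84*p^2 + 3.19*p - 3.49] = 5.68 - 7.62*p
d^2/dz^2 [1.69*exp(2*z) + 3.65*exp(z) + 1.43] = (6.76*exp(z) + 3.65)*exp(z)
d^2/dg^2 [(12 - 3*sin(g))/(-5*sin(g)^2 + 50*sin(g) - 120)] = 3*(-6*sin(g) + cos(g)^2 + 1)/(5*(sin(g) - 6)^3)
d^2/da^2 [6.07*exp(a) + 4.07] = 6.07*exp(a)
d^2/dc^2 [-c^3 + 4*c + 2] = -6*c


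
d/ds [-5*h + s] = 1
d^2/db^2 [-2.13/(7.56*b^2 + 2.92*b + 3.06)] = (243.474336*b^2 + 94.040352*b - 2.13*(15.12*b + 2.92)*(30.24*b + 5.84) + 98.549136)/(7.56*b^2 + 2.92*b + 3.06)^3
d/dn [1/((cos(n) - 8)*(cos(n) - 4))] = 2*(cos(n) - 6)*sin(n)/((cos(n) - 8)^2*(cos(n) - 4)^2)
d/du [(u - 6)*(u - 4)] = 2*u - 10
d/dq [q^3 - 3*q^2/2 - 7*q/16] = 3*q^2 - 3*q - 7/16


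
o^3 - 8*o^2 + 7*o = o*(o - 7)*(o - 1)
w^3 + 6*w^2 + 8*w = w*(w + 2)*(w + 4)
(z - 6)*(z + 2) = z^2 - 4*z - 12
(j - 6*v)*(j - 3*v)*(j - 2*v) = j^3 - 11*j^2*v + 36*j*v^2 - 36*v^3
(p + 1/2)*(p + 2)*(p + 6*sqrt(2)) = p^3 + 5*p^2/2 + 6*sqrt(2)*p^2 + p + 15*sqrt(2)*p + 6*sqrt(2)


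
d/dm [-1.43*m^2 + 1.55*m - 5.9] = 1.55 - 2.86*m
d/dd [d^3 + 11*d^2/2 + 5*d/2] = 3*d^2 + 11*d + 5/2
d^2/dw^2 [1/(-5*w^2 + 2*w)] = 2*(5*w*(5*w - 2) - 4*(5*w - 1)^2)/(w^3*(5*w - 2)^3)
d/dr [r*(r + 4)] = 2*r + 4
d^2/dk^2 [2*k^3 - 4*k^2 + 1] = 12*k - 8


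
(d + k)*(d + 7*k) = d^2 + 8*d*k + 7*k^2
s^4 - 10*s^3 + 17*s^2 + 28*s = s*(s - 7)*(s - 4)*(s + 1)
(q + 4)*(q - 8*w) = q^2 - 8*q*w + 4*q - 32*w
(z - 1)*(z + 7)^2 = z^3 + 13*z^2 + 35*z - 49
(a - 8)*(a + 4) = a^2 - 4*a - 32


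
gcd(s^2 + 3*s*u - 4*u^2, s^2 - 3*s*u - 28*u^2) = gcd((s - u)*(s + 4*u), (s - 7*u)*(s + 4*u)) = s + 4*u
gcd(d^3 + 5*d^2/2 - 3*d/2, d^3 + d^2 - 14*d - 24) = d + 3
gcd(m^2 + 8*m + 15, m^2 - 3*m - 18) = m + 3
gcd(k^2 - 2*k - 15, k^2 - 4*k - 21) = k + 3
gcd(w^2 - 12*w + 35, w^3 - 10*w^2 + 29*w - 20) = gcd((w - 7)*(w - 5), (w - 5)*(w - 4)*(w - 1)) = w - 5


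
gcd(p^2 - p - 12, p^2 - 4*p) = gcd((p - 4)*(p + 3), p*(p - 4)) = p - 4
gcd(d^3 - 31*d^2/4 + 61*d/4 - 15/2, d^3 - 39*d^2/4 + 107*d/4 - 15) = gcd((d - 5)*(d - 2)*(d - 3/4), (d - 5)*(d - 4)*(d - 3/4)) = d^2 - 23*d/4 + 15/4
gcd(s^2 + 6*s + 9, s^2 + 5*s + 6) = s + 3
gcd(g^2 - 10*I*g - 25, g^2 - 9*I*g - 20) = g - 5*I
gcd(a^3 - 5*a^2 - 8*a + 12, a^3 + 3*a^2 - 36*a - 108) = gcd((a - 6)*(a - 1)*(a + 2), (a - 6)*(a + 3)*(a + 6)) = a - 6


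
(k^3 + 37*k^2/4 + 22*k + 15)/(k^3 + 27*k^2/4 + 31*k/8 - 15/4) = 2*(k + 2)/(2*k - 1)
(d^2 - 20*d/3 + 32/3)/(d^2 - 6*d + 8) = (d - 8/3)/(d - 2)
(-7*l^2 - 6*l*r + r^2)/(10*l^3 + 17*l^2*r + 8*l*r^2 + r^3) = (-7*l + r)/(10*l^2 + 7*l*r + r^2)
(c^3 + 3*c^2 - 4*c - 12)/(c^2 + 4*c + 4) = (c^2 + c - 6)/(c + 2)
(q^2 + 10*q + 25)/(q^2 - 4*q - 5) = (q^2 + 10*q + 25)/(q^2 - 4*q - 5)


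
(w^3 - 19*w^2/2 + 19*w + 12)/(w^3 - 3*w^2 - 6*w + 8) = (w^2 - 11*w/2 - 3)/(w^2 + w - 2)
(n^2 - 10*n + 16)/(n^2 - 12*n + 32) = (n - 2)/(n - 4)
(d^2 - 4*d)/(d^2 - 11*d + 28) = d/(d - 7)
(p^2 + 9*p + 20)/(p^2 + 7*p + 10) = (p + 4)/(p + 2)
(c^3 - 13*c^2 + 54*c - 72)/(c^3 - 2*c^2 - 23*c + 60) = (c - 6)/(c + 5)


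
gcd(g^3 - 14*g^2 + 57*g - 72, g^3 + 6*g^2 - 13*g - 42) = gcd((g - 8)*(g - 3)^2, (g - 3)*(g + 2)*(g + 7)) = g - 3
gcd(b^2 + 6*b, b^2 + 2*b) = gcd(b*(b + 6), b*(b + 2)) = b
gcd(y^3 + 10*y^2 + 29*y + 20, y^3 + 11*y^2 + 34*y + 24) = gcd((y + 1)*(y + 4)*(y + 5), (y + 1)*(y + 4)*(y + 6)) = y^2 + 5*y + 4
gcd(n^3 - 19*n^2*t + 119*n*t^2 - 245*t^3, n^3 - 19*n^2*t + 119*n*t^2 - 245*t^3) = -n^3 + 19*n^2*t - 119*n*t^2 + 245*t^3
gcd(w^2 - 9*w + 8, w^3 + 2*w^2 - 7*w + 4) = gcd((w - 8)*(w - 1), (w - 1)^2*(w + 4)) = w - 1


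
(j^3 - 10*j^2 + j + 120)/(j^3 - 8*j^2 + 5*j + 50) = (j^2 - 5*j - 24)/(j^2 - 3*j - 10)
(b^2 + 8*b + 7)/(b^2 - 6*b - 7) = (b + 7)/(b - 7)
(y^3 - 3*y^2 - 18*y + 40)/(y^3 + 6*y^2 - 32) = (y - 5)/(y + 4)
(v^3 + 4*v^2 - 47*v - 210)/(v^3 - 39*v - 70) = (v + 6)/(v + 2)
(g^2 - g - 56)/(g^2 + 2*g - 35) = (g - 8)/(g - 5)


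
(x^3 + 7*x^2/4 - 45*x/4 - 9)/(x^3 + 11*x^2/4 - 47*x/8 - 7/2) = 2*(4*x^2 - 9*x - 9)/(8*x^2 - 10*x - 7)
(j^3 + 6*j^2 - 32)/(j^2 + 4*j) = j + 2 - 8/j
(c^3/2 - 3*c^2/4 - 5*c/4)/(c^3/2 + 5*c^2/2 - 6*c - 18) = c*(2*c^2 - 3*c - 5)/(2*(c^3 + 5*c^2 - 12*c - 36))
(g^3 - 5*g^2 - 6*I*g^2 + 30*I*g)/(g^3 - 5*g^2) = (g - 6*I)/g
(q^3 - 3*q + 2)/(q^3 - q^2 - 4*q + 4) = (q - 1)/(q - 2)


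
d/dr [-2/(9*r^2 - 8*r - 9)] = 4*(9*r - 4)/(-9*r^2 + 8*r + 9)^2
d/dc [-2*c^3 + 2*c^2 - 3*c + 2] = -6*c^2 + 4*c - 3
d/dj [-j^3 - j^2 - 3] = j*(-3*j - 2)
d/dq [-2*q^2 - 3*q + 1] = -4*q - 3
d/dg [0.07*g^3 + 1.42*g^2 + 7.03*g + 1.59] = 0.21*g^2 + 2.84*g + 7.03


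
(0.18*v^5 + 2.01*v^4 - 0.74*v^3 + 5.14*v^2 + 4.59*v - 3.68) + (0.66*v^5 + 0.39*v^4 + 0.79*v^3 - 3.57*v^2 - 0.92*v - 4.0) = 0.84*v^5 + 2.4*v^4 + 0.05*v^3 + 1.57*v^2 + 3.67*v - 7.68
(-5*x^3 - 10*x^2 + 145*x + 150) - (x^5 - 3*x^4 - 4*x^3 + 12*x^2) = -x^5 + 3*x^4 - x^3 - 22*x^2 + 145*x + 150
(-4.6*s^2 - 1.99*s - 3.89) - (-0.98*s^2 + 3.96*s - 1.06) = -3.62*s^2 - 5.95*s - 2.83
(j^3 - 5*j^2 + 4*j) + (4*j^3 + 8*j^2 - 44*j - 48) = 5*j^3 + 3*j^2 - 40*j - 48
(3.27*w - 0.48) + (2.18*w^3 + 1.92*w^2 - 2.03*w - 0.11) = 2.18*w^3 + 1.92*w^2 + 1.24*w - 0.59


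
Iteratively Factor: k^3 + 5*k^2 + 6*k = (k + 3)*(k^2 + 2*k) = (k + 2)*(k + 3)*(k)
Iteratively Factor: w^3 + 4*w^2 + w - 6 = (w + 2)*(w^2 + 2*w - 3) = (w + 2)*(w + 3)*(w - 1)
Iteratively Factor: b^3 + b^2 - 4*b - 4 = (b + 2)*(b^2 - b - 2) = (b - 2)*(b + 2)*(b + 1)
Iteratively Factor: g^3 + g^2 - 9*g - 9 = (g + 1)*(g^2 - 9) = (g - 3)*(g + 1)*(g + 3)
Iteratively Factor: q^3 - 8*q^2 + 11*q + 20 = (q - 5)*(q^2 - 3*q - 4) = (q - 5)*(q + 1)*(q - 4)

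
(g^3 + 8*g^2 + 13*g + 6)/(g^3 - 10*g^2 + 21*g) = (g^3 + 8*g^2 + 13*g + 6)/(g*(g^2 - 10*g + 21))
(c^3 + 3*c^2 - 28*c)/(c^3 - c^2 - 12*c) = (c + 7)/(c + 3)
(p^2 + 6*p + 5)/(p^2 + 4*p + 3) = (p + 5)/(p + 3)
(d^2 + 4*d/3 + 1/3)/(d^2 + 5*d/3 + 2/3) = (3*d + 1)/(3*d + 2)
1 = 1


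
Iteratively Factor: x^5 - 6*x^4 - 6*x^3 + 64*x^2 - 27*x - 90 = (x + 1)*(x^4 - 7*x^3 + x^2 + 63*x - 90) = (x + 1)*(x + 3)*(x^3 - 10*x^2 + 31*x - 30) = (x - 2)*(x + 1)*(x + 3)*(x^2 - 8*x + 15) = (x - 5)*(x - 2)*(x + 1)*(x + 3)*(x - 3)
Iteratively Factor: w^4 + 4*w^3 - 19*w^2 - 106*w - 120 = (w + 3)*(w^3 + w^2 - 22*w - 40) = (w - 5)*(w + 3)*(w^2 + 6*w + 8) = (w - 5)*(w + 2)*(w + 3)*(w + 4)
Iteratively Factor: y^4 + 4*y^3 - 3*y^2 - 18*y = (y)*(y^3 + 4*y^2 - 3*y - 18) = y*(y + 3)*(y^2 + y - 6) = y*(y - 2)*(y + 3)*(y + 3)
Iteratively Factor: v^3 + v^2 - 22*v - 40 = (v - 5)*(v^2 + 6*v + 8) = (v - 5)*(v + 2)*(v + 4)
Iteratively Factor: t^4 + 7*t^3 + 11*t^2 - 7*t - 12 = (t - 1)*(t^3 + 8*t^2 + 19*t + 12) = (t - 1)*(t + 4)*(t^2 + 4*t + 3) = (t - 1)*(t + 1)*(t + 4)*(t + 3)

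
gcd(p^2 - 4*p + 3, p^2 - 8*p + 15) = p - 3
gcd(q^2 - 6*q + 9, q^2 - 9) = q - 3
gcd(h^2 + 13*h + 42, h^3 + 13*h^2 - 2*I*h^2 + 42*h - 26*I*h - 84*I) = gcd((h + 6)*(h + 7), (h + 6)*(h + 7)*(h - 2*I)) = h^2 + 13*h + 42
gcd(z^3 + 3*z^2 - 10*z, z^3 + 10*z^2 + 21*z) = z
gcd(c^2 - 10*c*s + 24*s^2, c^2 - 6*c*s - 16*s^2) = 1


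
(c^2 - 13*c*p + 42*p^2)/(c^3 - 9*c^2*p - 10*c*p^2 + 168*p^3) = 1/(c + 4*p)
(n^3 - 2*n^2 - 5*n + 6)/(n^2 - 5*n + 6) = (n^2 + n - 2)/(n - 2)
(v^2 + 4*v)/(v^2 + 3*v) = (v + 4)/(v + 3)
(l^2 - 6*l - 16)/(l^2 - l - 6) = (l - 8)/(l - 3)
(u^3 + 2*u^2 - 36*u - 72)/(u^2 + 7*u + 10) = (u^2 - 36)/(u + 5)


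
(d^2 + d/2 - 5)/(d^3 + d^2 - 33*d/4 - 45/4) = 2*(d - 2)/(2*d^2 - 3*d - 9)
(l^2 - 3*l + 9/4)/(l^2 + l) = (l^2 - 3*l + 9/4)/(l*(l + 1))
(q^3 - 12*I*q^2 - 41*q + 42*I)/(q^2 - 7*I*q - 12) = (q^2 - 9*I*q - 14)/(q - 4*I)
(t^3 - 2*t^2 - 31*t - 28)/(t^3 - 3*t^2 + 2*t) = (t^3 - 2*t^2 - 31*t - 28)/(t*(t^2 - 3*t + 2))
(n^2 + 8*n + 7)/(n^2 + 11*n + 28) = (n + 1)/(n + 4)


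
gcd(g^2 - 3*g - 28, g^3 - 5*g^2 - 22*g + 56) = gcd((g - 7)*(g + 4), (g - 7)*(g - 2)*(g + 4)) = g^2 - 3*g - 28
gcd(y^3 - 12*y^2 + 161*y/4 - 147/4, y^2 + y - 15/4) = y - 3/2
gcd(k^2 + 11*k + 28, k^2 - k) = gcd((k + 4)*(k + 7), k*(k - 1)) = 1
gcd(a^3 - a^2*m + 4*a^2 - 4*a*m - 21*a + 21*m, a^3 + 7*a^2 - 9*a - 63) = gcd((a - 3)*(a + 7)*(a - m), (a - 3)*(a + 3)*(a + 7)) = a^2 + 4*a - 21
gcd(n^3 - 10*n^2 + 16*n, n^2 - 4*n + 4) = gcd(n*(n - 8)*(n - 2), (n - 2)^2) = n - 2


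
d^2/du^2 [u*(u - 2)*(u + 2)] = 6*u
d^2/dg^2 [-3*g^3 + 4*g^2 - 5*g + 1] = 8 - 18*g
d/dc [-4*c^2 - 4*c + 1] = -8*c - 4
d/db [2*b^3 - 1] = 6*b^2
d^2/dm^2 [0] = 0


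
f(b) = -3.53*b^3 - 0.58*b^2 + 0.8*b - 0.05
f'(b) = -10.59*b^2 - 1.16*b + 0.8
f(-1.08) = 2.86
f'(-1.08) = -10.30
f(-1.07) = 2.75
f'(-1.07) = -10.08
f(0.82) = -1.73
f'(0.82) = -7.27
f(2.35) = -47.18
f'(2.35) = -60.41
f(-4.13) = 235.42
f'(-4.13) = -175.04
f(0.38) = -0.02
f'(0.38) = -1.17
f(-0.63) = 0.10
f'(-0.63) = -2.67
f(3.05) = -103.16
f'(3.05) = -101.25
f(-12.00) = 6006.67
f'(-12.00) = -1510.24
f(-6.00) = 736.75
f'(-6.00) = -373.48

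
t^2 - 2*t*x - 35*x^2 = (t - 7*x)*(t + 5*x)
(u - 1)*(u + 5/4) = u^2 + u/4 - 5/4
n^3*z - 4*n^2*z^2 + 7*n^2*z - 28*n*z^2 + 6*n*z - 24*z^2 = (n + 6)*(n - 4*z)*(n*z + z)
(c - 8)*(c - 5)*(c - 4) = c^3 - 17*c^2 + 92*c - 160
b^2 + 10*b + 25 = (b + 5)^2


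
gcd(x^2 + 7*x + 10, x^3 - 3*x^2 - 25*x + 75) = x + 5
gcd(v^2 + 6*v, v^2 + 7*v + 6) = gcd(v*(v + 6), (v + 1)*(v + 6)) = v + 6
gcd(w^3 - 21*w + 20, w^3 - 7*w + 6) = w - 1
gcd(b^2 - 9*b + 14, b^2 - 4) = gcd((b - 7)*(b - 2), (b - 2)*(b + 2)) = b - 2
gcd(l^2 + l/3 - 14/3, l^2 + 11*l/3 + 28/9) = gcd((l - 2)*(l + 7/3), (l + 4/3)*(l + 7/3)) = l + 7/3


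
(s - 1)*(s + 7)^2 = s^3 + 13*s^2 + 35*s - 49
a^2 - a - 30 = (a - 6)*(a + 5)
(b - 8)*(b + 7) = b^2 - b - 56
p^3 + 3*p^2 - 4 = (p - 1)*(p + 2)^2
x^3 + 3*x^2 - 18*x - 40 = (x - 4)*(x + 2)*(x + 5)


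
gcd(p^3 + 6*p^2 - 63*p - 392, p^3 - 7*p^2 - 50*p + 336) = p^2 - p - 56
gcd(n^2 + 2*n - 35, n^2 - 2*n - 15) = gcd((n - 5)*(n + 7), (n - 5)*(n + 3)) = n - 5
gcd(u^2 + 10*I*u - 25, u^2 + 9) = 1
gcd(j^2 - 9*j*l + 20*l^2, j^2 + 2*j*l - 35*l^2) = j - 5*l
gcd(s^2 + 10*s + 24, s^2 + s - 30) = s + 6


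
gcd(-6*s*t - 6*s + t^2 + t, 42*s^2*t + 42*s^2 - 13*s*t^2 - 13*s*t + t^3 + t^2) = 6*s*t + 6*s - t^2 - t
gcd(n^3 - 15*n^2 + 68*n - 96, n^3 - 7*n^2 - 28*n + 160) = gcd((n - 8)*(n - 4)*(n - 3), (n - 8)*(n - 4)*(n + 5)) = n^2 - 12*n + 32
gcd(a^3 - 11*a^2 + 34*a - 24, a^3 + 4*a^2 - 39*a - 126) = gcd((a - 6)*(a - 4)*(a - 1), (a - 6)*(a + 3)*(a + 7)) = a - 6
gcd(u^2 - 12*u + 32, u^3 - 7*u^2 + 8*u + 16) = u - 4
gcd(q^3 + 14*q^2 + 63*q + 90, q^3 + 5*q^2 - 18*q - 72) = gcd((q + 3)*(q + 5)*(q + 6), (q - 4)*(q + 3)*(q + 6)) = q^2 + 9*q + 18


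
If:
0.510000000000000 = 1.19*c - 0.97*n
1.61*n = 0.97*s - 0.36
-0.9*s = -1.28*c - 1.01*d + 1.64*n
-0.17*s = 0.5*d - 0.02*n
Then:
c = 0.46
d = -0.14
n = 0.03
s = 0.43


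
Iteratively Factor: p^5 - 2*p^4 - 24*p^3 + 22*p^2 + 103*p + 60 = (p - 3)*(p^4 + p^3 - 21*p^2 - 41*p - 20) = (p - 5)*(p - 3)*(p^3 + 6*p^2 + 9*p + 4) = (p - 5)*(p - 3)*(p + 1)*(p^2 + 5*p + 4) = (p - 5)*(p - 3)*(p + 1)*(p + 4)*(p + 1)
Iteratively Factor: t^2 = (t)*(t)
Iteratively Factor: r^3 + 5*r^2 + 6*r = (r + 3)*(r^2 + 2*r) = (r + 2)*(r + 3)*(r)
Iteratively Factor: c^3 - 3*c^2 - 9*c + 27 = (c - 3)*(c^2 - 9) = (c - 3)*(c + 3)*(c - 3)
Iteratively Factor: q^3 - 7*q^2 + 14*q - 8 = (q - 4)*(q^2 - 3*q + 2) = (q - 4)*(q - 1)*(q - 2)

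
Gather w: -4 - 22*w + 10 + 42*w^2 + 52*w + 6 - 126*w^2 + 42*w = -84*w^2 + 72*w + 12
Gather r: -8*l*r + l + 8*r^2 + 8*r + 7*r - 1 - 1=l + 8*r^2 + r*(15 - 8*l) - 2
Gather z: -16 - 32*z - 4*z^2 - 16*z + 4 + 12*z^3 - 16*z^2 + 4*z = 12*z^3 - 20*z^2 - 44*z - 12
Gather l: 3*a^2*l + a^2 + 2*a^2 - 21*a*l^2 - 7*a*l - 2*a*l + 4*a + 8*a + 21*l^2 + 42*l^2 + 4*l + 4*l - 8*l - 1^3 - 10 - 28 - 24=3*a^2 + 12*a + l^2*(63 - 21*a) + l*(3*a^2 - 9*a) - 63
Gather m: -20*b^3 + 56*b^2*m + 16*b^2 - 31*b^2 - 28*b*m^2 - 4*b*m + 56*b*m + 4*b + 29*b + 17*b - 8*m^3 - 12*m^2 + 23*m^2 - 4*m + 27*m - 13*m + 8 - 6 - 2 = -20*b^3 - 15*b^2 + 50*b - 8*m^3 + m^2*(11 - 28*b) + m*(56*b^2 + 52*b + 10)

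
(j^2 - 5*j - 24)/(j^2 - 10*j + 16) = (j + 3)/(j - 2)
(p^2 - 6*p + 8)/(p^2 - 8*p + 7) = (p^2 - 6*p + 8)/(p^2 - 8*p + 7)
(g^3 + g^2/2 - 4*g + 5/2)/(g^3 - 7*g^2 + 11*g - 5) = (g + 5/2)/(g - 5)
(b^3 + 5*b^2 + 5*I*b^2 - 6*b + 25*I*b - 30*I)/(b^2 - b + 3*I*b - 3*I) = (b^2 + b*(6 + 5*I) + 30*I)/(b + 3*I)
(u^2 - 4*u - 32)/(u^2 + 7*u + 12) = (u - 8)/(u + 3)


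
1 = 1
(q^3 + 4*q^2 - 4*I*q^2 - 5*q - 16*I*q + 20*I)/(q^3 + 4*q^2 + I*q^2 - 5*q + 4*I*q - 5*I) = (q - 4*I)/(q + I)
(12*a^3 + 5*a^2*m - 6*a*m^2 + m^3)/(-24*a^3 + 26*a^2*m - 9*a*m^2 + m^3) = (-a - m)/(2*a - m)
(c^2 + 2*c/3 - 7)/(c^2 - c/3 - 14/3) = (c + 3)/(c + 2)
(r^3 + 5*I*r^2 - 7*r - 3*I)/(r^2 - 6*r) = (r^3 + 5*I*r^2 - 7*r - 3*I)/(r*(r - 6))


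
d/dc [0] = 0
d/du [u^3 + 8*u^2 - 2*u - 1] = 3*u^2 + 16*u - 2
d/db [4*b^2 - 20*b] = 8*b - 20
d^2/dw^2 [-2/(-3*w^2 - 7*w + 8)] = 4*(-9*w^2 - 21*w + (6*w + 7)^2 + 24)/(3*w^2 + 7*w - 8)^3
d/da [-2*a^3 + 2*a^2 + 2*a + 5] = -6*a^2 + 4*a + 2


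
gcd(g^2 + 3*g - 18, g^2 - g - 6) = g - 3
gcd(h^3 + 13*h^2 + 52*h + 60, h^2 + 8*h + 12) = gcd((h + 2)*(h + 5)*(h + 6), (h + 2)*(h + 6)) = h^2 + 8*h + 12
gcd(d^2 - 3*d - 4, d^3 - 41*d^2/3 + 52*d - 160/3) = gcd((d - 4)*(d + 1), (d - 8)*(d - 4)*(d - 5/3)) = d - 4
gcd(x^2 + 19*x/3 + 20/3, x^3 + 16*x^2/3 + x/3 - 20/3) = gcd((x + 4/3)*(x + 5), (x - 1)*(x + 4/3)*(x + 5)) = x^2 + 19*x/3 + 20/3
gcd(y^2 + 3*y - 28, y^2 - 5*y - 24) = 1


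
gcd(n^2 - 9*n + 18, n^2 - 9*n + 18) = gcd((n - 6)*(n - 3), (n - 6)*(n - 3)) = n^2 - 9*n + 18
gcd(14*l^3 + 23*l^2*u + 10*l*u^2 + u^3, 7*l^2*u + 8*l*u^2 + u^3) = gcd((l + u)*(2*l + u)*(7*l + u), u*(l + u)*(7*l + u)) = 7*l^2 + 8*l*u + u^2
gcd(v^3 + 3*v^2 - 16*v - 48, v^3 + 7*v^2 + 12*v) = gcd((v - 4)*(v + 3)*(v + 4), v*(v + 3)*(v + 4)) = v^2 + 7*v + 12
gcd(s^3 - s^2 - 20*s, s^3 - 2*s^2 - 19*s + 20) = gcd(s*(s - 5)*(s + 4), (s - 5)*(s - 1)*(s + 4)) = s^2 - s - 20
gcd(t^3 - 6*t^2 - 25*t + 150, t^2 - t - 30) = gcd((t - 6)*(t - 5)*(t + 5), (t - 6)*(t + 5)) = t^2 - t - 30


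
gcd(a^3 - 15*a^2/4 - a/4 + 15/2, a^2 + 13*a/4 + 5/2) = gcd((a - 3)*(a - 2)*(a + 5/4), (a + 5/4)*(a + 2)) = a + 5/4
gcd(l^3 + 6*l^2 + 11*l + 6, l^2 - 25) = 1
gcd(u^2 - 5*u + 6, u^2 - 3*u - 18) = 1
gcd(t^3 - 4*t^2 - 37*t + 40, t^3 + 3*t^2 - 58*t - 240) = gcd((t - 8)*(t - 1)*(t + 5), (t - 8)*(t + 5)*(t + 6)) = t^2 - 3*t - 40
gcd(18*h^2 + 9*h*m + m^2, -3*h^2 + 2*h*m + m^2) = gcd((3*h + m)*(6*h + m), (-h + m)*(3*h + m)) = 3*h + m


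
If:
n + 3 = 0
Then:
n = -3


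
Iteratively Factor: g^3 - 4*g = (g + 2)*(g^2 - 2*g) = (g - 2)*(g + 2)*(g)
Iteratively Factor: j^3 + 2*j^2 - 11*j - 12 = (j + 1)*(j^2 + j - 12) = (j - 3)*(j + 1)*(j + 4)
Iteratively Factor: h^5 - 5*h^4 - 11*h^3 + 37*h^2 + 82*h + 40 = (h - 4)*(h^4 - h^3 - 15*h^2 - 23*h - 10) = (h - 5)*(h - 4)*(h^3 + 4*h^2 + 5*h + 2) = (h - 5)*(h - 4)*(h + 1)*(h^2 + 3*h + 2) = (h - 5)*(h - 4)*(h + 1)*(h + 2)*(h + 1)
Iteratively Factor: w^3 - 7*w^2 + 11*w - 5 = (w - 5)*(w^2 - 2*w + 1) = (w - 5)*(w - 1)*(w - 1)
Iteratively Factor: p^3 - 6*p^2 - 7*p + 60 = (p + 3)*(p^2 - 9*p + 20) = (p - 4)*(p + 3)*(p - 5)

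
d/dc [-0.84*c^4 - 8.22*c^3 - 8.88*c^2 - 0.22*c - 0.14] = -3.36*c^3 - 24.66*c^2 - 17.76*c - 0.22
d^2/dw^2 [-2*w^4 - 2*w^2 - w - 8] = -24*w^2 - 4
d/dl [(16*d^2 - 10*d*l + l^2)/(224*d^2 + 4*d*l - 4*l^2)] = -9*d/(196*d^2 + 56*d*l + 4*l^2)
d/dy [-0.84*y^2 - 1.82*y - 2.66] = -1.68*y - 1.82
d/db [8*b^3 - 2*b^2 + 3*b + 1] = 24*b^2 - 4*b + 3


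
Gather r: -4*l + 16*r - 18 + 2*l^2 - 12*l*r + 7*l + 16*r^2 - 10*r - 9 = 2*l^2 + 3*l + 16*r^2 + r*(6 - 12*l) - 27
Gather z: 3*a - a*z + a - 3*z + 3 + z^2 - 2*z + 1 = 4*a + z^2 + z*(-a - 5) + 4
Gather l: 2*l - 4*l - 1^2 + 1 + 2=2 - 2*l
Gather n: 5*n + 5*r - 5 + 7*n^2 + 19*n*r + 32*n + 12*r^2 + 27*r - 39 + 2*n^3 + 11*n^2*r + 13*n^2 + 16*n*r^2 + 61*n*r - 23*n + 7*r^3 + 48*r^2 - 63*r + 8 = 2*n^3 + n^2*(11*r + 20) + n*(16*r^2 + 80*r + 14) + 7*r^3 + 60*r^2 - 31*r - 36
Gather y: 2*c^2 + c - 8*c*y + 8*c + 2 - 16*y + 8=2*c^2 + 9*c + y*(-8*c - 16) + 10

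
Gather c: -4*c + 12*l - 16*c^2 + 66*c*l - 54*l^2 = -16*c^2 + c*(66*l - 4) - 54*l^2 + 12*l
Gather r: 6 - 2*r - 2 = 4 - 2*r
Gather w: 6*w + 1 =6*w + 1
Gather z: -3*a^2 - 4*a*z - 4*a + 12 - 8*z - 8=-3*a^2 - 4*a + z*(-4*a - 8) + 4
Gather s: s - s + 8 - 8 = 0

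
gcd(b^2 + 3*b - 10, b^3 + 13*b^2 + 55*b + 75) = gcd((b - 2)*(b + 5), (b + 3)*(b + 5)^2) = b + 5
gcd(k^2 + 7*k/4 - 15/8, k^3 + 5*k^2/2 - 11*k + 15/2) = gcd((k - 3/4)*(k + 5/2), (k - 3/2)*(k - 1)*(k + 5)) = 1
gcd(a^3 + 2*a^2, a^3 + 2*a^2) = a^3 + 2*a^2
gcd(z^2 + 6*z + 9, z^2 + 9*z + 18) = z + 3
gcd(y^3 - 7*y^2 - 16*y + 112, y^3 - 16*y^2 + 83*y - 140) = y^2 - 11*y + 28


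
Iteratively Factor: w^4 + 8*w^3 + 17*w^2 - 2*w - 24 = (w + 3)*(w^3 + 5*w^2 + 2*w - 8) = (w + 2)*(w + 3)*(w^2 + 3*w - 4) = (w - 1)*(w + 2)*(w + 3)*(w + 4)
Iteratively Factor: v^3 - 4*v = (v + 2)*(v^2 - 2*v) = v*(v + 2)*(v - 2)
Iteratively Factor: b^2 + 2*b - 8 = (b - 2)*(b + 4)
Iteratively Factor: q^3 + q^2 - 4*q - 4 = (q + 2)*(q^2 - q - 2) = (q + 1)*(q + 2)*(q - 2)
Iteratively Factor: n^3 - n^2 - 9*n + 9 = (n + 3)*(n^2 - 4*n + 3) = (n - 1)*(n + 3)*(n - 3)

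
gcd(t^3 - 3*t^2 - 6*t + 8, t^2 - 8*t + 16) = t - 4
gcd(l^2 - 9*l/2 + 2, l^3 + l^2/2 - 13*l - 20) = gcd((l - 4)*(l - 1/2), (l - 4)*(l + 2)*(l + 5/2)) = l - 4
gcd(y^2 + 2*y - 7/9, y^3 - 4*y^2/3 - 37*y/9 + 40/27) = y - 1/3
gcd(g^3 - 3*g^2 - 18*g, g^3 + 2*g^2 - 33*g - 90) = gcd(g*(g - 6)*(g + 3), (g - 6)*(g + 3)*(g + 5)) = g^2 - 3*g - 18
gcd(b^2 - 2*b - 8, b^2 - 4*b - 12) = b + 2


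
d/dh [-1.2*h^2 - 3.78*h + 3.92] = -2.4*h - 3.78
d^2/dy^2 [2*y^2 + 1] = 4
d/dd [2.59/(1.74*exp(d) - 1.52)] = -4.5066*exp(d)/(1.74*exp(d) - 1.52)^2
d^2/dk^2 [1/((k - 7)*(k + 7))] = 2*(3*k^2 + 49)/(k^6 - 147*k^4 + 7203*k^2 - 117649)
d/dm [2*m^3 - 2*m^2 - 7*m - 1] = 6*m^2 - 4*m - 7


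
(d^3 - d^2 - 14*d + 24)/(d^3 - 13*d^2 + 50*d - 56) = (d^2 + d - 12)/(d^2 - 11*d + 28)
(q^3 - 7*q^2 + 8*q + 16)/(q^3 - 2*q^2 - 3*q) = (q^2 - 8*q + 16)/(q*(q - 3))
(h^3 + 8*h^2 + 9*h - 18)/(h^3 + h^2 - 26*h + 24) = (h + 3)/(h - 4)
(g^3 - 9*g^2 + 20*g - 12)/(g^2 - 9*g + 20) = (g^3 - 9*g^2 + 20*g - 12)/(g^2 - 9*g + 20)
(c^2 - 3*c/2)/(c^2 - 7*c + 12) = c*(2*c - 3)/(2*(c^2 - 7*c + 12))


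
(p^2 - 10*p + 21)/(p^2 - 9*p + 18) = (p - 7)/(p - 6)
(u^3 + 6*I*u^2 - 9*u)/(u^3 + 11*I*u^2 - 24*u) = (u + 3*I)/(u + 8*I)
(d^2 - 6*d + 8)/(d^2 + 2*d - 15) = (d^2 - 6*d + 8)/(d^2 + 2*d - 15)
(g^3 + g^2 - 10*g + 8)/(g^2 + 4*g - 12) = (g^2 + 3*g - 4)/(g + 6)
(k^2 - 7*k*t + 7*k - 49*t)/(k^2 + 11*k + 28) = (k - 7*t)/(k + 4)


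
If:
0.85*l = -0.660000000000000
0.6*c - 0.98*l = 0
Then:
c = -1.27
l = -0.78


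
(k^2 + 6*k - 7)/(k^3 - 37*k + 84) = (k - 1)/(k^2 - 7*k + 12)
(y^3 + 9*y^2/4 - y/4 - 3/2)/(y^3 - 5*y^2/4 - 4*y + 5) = (4*y^2 + y - 3)/(4*y^2 - 13*y + 10)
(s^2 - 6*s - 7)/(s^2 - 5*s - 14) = (s + 1)/(s + 2)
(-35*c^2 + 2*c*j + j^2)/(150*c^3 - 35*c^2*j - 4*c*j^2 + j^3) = (-7*c - j)/(30*c^2 - c*j - j^2)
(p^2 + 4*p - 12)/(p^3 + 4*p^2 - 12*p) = 1/p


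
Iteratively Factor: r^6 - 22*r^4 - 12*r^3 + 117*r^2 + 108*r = (r + 3)*(r^5 - 3*r^4 - 13*r^3 + 27*r^2 + 36*r) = r*(r + 3)*(r^4 - 3*r^3 - 13*r^2 + 27*r + 36) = r*(r - 4)*(r + 3)*(r^3 + r^2 - 9*r - 9) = r*(r - 4)*(r - 3)*(r + 3)*(r^2 + 4*r + 3) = r*(r - 4)*(r - 3)*(r + 1)*(r + 3)*(r + 3)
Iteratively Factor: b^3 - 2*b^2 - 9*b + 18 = (b - 2)*(b^2 - 9) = (b - 2)*(b + 3)*(b - 3)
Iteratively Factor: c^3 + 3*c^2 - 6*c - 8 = (c + 4)*(c^2 - c - 2) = (c - 2)*(c + 4)*(c + 1)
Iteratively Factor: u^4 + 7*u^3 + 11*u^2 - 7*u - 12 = (u + 4)*(u^3 + 3*u^2 - u - 3) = (u + 3)*(u + 4)*(u^2 - 1) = (u + 1)*(u + 3)*(u + 4)*(u - 1)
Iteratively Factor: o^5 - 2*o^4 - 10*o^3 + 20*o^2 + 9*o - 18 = (o - 1)*(o^4 - o^3 - 11*o^2 + 9*o + 18) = (o - 1)*(o + 3)*(o^3 - 4*o^2 + o + 6) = (o - 1)*(o + 1)*(o + 3)*(o^2 - 5*o + 6) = (o - 2)*(o - 1)*(o + 1)*(o + 3)*(o - 3)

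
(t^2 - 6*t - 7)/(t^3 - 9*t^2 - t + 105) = (t + 1)/(t^2 - 2*t - 15)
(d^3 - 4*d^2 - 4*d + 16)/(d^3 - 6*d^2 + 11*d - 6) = (d^2 - 2*d - 8)/(d^2 - 4*d + 3)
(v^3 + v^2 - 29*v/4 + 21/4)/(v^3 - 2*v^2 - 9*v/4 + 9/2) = (2*v^2 + 5*v - 7)/(2*v^2 - v - 6)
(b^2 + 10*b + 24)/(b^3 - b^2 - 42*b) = (b + 4)/(b*(b - 7))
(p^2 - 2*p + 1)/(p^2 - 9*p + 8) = (p - 1)/(p - 8)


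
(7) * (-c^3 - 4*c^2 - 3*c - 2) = -7*c^3 - 28*c^2 - 21*c - 14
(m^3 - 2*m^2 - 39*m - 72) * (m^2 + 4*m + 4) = m^5 + 2*m^4 - 43*m^3 - 236*m^2 - 444*m - 288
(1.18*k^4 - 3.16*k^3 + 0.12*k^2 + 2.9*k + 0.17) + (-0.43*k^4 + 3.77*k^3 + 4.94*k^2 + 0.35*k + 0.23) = 0.75*k^4 + 0.61*k^3 + 5.06*k^2 + 3.25*k + 0.4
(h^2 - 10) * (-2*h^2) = -2*h^4 + 20*h^2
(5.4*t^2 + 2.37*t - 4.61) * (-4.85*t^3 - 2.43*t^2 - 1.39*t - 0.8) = -26.19*t^5 - 24.6165*t^4 + 9.0934*t^3 + 3.588*t^2 + 4.5119*t + 3.688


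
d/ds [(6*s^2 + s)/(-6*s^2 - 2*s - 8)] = (-3*s^2 - 48*s - 4)/(2*(9*s^4 + 6*s^3 + 25*s^2 + 8*s + 16))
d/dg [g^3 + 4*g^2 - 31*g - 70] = 3*g^2 + 8*g - 31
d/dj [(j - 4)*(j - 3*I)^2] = (j - 3*I)*(3*j - 8 - 3*I)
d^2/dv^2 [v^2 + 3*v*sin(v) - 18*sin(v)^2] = -3*v*sin(v) + 72*sin(v)^2 + 6*cos(v) - 34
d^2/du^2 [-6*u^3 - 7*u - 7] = -36*u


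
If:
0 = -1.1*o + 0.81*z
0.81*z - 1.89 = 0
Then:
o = 1.72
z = 2.33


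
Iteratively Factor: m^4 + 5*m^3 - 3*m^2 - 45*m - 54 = (m + 3)*(m^3 + 2*m^2 - 9*m - 18) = (m - 3)*(m + 3)*(m^2 + 5*m + 6) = (m - 3)*(m + 3)^2*(m + 2)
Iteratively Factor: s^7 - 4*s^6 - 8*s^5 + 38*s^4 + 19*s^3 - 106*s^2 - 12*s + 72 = (s - 3)*(s^6 - s^5 - 11*s^4 + 5*s^3 + 34*s^2 - 4*s - 24) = (s - 3)^2*(s^5 + 2*s^4 - 5*s^3 - 10*s^2 + 4*s + 8) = (s - 3)^2*(s - 1)*(s^4 + 3*s^3 - 2*s^2 - 12*s - 8) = (s - 3)^2*(s - 1)*(s + 2)*(s^3 + s^2 - 4*s - 4) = (s - 3)^2*(s - 2)*(s - 1)*(s + 2)*(s^2 + 3*s + 2) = (s - 3)^2*(s - 2)*(s - 1)*(s + 1)*(s + 2)*(s + 2)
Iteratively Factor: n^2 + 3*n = (n + 3)*(n)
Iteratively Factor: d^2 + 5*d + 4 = (d + 4)*(d + 1)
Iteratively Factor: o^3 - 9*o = (o)*(o^2 - 9) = o*(o - 3)*(o + 3)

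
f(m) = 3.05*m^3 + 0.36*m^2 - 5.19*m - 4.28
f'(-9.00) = 729.48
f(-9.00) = -2151.86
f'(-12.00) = 1303.77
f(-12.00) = -5160.56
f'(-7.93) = 564.50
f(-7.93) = -1461.45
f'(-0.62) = -2.12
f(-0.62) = -1.65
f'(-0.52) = -3.09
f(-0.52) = -1.91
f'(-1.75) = 21.57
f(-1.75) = -10.44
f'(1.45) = 15.09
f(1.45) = -1.75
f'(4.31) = 167.88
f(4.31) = 224.23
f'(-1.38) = 11.24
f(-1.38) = -4.45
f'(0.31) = -4.09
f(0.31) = -5.76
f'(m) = 9.15*m^2 + 0.72*m - 5.19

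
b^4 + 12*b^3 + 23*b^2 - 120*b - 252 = (b - 3)*(b + 2)*(b + 6)*(b + 7)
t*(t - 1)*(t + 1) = t^3 - t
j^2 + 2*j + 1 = (j + 1)^2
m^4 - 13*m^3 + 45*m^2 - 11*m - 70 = (m - 7)*(m - 5)*(m - 2)*(m + 1)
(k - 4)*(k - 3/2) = k^2 - 11*k/2 + 6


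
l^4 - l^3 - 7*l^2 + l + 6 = (l - 3)*(l - 1)*(l + 1)*(l + 2)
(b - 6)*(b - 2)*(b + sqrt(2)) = b^3 - 8*b^2 + sqrt(2)*b^2 - 8*sqrt(2)*b + 12*b + 12*sqrt(2)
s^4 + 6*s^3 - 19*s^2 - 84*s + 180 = (s - 3)*(s - 2)*(s + 5)*(s + 6)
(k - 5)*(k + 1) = k^2 - 4*k - 5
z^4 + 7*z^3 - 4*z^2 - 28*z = z*(z - 2)*(z + 2)*(z + 7)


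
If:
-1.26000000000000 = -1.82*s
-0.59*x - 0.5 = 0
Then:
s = 0.69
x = -0.85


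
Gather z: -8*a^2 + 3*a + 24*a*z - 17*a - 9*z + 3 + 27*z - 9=-8*a^2 - 14*a + z*(24*a + 18) - 6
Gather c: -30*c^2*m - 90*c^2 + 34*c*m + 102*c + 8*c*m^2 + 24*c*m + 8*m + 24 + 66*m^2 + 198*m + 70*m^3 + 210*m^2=c^2*(-30*m - 90) + c*(8*m^2 + 58*m + 102) + 70*m^3 + 276*m^2 + 206*m + 24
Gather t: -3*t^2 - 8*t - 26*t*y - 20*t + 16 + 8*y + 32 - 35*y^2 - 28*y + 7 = -3*t^2 + t*(-26*y - 28) - 35*y^2 - 20*y + 55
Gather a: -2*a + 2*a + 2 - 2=0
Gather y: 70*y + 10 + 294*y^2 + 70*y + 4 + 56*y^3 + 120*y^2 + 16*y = 56*y^3 + 414*y^2 + 156*y + 14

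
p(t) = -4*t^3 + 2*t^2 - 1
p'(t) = -12*t^2 + 4*t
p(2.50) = -51.00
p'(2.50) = -65.00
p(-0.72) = 1.53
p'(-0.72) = -9.10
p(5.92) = -760.81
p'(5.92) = -396.88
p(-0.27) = -0.78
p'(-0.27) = -1.95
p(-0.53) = 0.16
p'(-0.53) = -5.49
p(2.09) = -28.78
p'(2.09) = -44.06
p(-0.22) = -0.86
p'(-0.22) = -1.46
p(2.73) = -67.48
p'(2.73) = -78.51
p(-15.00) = 13949.00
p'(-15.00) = -2760.00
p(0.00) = -1.00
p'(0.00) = 0.00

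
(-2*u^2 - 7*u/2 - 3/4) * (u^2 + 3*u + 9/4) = -2*u^4 - 19*u^3/2 - 63*u^2/4 - 81*u/8 - 27/16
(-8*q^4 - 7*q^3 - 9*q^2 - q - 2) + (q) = -8*q^4 - 7*q^3 - 9*q^2 - 2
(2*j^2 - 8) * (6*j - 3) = 12*j^3 - 6*j^2 - 48*j + 24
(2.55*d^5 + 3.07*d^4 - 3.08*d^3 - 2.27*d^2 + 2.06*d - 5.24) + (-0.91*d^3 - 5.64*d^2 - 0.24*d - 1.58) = 2.55*d^5 + 3.07*d^4 - 3.99*d^3 - 7.91*d^2 + 1.82*d - 6.82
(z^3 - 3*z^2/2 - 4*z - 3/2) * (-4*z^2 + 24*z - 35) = -4*z^5 + 30*z^4 - 55*z^3 - 75*z^2/2 + 104*z + 105/2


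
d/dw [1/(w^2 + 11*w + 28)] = (-2*w - 11)/(w^2 + 11*w + 28)^2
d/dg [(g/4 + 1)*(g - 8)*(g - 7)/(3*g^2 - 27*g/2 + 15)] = (2*g^4 - 18*g^3 + 137*g^2 - 1116*g + 1976)/(6*(4*g^4 - 36*g^3 + 121*g^2 - 180*g + 100))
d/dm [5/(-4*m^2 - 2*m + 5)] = 10*(4*m + 1)/(4*m^2 + 2*m - 5)^2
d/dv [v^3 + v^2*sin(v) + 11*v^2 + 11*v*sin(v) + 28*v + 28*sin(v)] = v^2*cos(v) + 3*v^2 + 2*v*sin(v) + 11*v*cos(v) + 22*v + 11*sin(v) + 28*cos(v) + 28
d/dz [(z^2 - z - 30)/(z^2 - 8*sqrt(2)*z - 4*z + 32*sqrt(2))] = ((2*z - 1)*(z^2 - 8*sqrt(2)*z - 4*z + 32*sqrt(2)) - 2*(-z + 2 + 4*sqrt(2))*(-z^2 + z + 30))/(z^2 - 8*sqrt(2)*z - 4*z + 32*sqrt(2))^2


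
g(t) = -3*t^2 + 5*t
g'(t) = 5 - 6*t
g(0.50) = 1.75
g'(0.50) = 2.00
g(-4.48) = -82.61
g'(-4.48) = 31.88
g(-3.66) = -58.49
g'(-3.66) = 26.96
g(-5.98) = -137.18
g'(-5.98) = 40.88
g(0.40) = 1.52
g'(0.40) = 2.60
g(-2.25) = -26.44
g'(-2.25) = 18.50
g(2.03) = -2.21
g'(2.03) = -7.18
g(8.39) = -169.23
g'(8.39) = -45.34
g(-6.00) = -138.00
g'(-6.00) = 41.00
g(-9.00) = -288.00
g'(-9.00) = 59.00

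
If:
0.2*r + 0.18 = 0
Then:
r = -0.90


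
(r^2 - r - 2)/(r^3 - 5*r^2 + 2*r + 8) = 1/(r - 4)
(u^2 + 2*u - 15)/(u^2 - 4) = (u^2 + 2*u - 15)/(u^2 - 4)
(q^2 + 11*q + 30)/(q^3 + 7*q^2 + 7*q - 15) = (q + 6)/(q^2 + 2*q - 3)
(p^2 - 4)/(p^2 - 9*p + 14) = (p + 2)/(p - 7)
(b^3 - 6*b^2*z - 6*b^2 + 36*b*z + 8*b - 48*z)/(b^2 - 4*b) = b - 6*z - 2 + 12*z/b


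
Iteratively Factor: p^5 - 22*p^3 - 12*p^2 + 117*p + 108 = (p + 3)*(p^4 - 3*p^3 - 13*p^2 + 27*p + 36) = (p - 3)*(p + 3)*(p^3 - 13*p - 12) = (p - 3)*(p + 1)*(p + 3)*(p^2 - p - 12) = (p - 4)*(p - 3)*(p + 1)*(p + 3)*(p + 3)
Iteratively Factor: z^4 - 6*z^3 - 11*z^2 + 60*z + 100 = (z - 5)*(z^3 - z^2 - 16*z - 20) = (z - 5)*(z + 2)*(z^2 - 3*z - 10) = (z - 5)*(z + 2)^2*(z - 5)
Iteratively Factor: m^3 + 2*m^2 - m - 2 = (m + 1)*(m^2 + m - 2) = (m - 1)*(m + 1)*(m + 2)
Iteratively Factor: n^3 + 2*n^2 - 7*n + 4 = (n + 4)*(n^2 - 2*n + 1) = (n - 1)*(n + 4)*(n - 1)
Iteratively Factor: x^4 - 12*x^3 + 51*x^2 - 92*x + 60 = (x - 2)*(x^3 - 10*x^2 + 31*x - 30) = (x - 2)^2*(x^2 - 8*x + 15) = (x - 5)*(x - 2)^2*(x - 3)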